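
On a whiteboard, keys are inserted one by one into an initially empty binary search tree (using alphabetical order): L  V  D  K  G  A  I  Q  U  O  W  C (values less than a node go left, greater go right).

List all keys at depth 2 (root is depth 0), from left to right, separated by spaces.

L: root
V: right child of L (depth 1)
D: left child of L (depth 1)
K: right child of D (depth 2)
G: left child of K (depth 3)
A: left child of D (depth 2)
I: right child of G (depth 4)
Q: left child of V (depth 2)
U: right child of Q (depth 3)
O: left child of Q (depth 3)
W: right child of V (depth 2)
C: right child of A (depth 3)

A K Q W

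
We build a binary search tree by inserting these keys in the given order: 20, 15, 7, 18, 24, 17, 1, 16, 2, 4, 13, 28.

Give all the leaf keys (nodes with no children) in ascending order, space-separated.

4 13 16 28

Insert 20: tree is empty, so 20 becomes the root.
Insert 15: 15 < 20 → go left. Place as left child of 20.
Insert 7: 7 < 20 → go left; 7 < 15 → go left. Place as left child of 15.
Insert 18: 18 < 20 → go left; 18 > 15 → go right. Place as right child of 15.
Insert 24: 24 > 20 → go right. Place as right child of 20.
Insert 17: 17 < 20 → go left; 17 > 15 → go right; 17 < 18 → go left. Place as left child of 18.
Insert 1: 1 < 20 → go left; 1 < 15 → go left; 1 < 7 → go left. Place as left child of 7.
Insert 16: 16 < 20 → go left; 16 > 15 → go right; 16 < 18 → go left; 16 < 17 → go left. Place as left child of 17.
Insert 2: 2 < 20 → go left; 2 < 15 → go left; 2 < 7 → go left; 2 > 1 → go right. Place as right child of 1.
Insert 4: 4 < 20 → go left; 4 < 15 → go left; 4 < 7 → go left; 4 > 1 → go right; 4 > 2 → go right. Place as right child of 2.
Insert 13: 13 < 20 → go left; 13 < 15 → go left; 13 > 7 → go right. Place as right child of 7.
Insert 28: 28 > 20 → go right; 28 > 24 → go right. Place as right child of 24.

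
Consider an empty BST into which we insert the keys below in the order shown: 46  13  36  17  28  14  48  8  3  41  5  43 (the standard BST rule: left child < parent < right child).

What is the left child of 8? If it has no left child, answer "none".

46: root
13: left child of 46 (depth 1)
36: right child of 13 (depth 2)
17: left child of 36 (depth 3)
28: right child of 17 (depth 4)
14: left child of 17 (depth 4)
48: right child of 46 (depth 1)
8: left child of 13 (depth 2)
3: left child of 8 (depth 3)
41: right child of 36 (depth 3)
5: right child of 3 (depth 4)
43: right child of 41 (depth 4)

3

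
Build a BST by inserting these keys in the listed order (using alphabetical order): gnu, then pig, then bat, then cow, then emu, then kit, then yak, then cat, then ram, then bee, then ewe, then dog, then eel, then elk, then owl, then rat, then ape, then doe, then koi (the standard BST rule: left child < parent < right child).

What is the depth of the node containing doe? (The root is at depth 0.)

Insert gnu: tree is empty, so gnu becomes the root.
Insert pig: pig > gnu → go right. Place as right child of gnu.
Insert bat: bat < gnu → go left. Place as left child of gnu.
Insert cow: cow < gnu → go left; cow > bat → go right. Place as right child of bat.
Insert emu: emu < gnu → go left; emu > bat → go right; emu > cow → go right. Place as right child of cow.
Insert kit: kit > gnu → go right; kit < pig → go left. Place as left child of pig.
Insert yak: yak > gnu → go right; yak > pig → go right. Place as right child of pig.
Insert cat: cat < gnu → go left; cat > bat → go right; cat < cow → go left. Place as left child of cow.
Insert ram: ram > gnu → go right; ram > pig → go right; ram < yak → go left. Place as left child of yak.
Insert bee: bee < gnu → go left; bee > bat → go right; bee < cow → go left; bee < cat → go left. Place as left child of cat.
Insert ewe: ewe < gnu → go left; ewe > bat → go right; ewe > cow → go right; ewe > emu → go right. Place as right child of emu.
Insert dog: dog < gnu → go left; dog > bat → go right; dog > cow → go right; dog < emu → go left. Place as left child of emu.
Insert eel: eel < gnu → go left; eel > bat → go right; eel > cow → go right; eel < emu → go left; eel > dog → go right. Place as right child of dog.
Insert elk: elk < gnu → go left; elk > bat → go right; elk > cow → go right; elk < emu → go left; elk > dog → go right; elk > eel → go right. Place as right child of eel.
Insert owl: owl > gnu → go right; owl < pig → go left; owl > kit → go right. Place as right child of kit.
Insert rat: rat > gnu → go right; rat > pig → go right; rat < yak → go left; rat > ram → go right. Place as right child of ram.
Insert ape: ape < gnu → go left; ape < bat → go left. Place as left child of bat.
Insert doe: doe < gnu → go left; doe > bat → go right; doe > cow → go right; doe < emu → go left; doe < dog → go left. Place as left child of dog.
Insert koi: koi > gnu → go right; koi < pig → go left; koi > kit → go right; koi < owl → go left. Place as left child of owl.

Path to doe: gnu → bat → cow → emu → dog → doe, which is 5 edges.

5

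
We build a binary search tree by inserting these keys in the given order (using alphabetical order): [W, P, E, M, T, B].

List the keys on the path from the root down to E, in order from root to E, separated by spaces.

W: root
P: left child of W (depth 1)
E: left child of P (depth 2)
M: right child of E (depth 3)
T: right child of P (depth 2)
B: left child of E (depth 3)

W P E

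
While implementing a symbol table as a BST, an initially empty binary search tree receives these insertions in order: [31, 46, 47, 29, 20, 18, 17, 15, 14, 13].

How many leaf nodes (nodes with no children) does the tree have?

2

Resulting structure (node: left, right):
  31: L=29, R=46
  46: L=–, R=47
  47: L=–, R=–
  29: L=20, R=–
  20: L=18, R=–
  18: L=17, R=–
  17: L=15, R=–
  15: L=14, R=–
  14: L=13, R=–
  13: L=–, R=–

Leaves: 13, 47 — 2 in total.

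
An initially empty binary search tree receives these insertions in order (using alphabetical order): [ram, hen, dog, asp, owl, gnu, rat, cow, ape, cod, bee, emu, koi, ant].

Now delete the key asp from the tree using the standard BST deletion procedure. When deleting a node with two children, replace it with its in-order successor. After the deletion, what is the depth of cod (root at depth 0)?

ram: root
hen: left child of ram (depth 1)
dog: left child of hen (depth 2)
asp: left child of dog (depth 3)
owl: right child of hen (depth 2)
gnu: right child of dog (depth 3)
rat: right child of ram (depth 1)
cow: right child of asp (depth 4)
ape: left child of asp (depth 4)
cod: left child of cow (depth 5)
bee: left child of cod (depth 6)
emu: left child of gnu (depth 4)
koi: left child of owl (depth 3)
ant: left child of ape (depth 5)

Delete asp (two children — replace with in-order successor).
After deletion, path to cod: ram → hen → dog → bee → cow → cod.

5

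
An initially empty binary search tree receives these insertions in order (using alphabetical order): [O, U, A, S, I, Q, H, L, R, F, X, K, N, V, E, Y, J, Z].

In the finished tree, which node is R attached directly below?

Insert O: tree is empty, so O becomes the root.
Insert U: U > O → go right. Place as right child of O.
Insert A: A < O → go left. Place as left child of O.
Insert S: S > O → go right; S < U → go left. Place as left child of U.
Insert I: I < O → go left; I > A → go right. Place as right child of A.
Insert Q: Q > O → go right; Q < U → go left; Q < S → go left. Place as left child of S.
Insert H: H < O → go left; H > A → go right; H < I → go left. Place as left child of I.
Insert L: L < O → go left; L > A → go right; L > I → go right. Place as right child of I.
Insert R: R > O → go right; R < U → go left; R < S → go left; R > Q → go right. Place as right child of Q.
Insert F: F < O → go left; F > A → go right; F < I → go left; F < H → go left. Place as left child of H.
Insert X: X > O → go right; X > U → go right. Place as right child of U.
Insert K: K < O → go left; K > A → go right; K > I → go right; K < L → go left. Place as left child of L.
Insert N: N < O → go left; N > A → go right; N > I → go right; N > L → go right. Place as right child of L.
Insert V: V > O → go right; V > U → go right; V < X → go left. Place as left child of X.
Insert E: E < O → go left; E > A → go right; E < I → go left; E < H → go left; E < F → go left. Place as left child of F.
Insert Y: Y > O → go right; Y > U → go right; Y > X → go right. Place as right child of X.
Insert J: J < O → go left; J > A → go right; J > I → go right; J < L → go left; J < K → go left. Place as left child of K.
Insert Z: Z > O → go right; Z > U → go right; Z > X → go right; Z > Y → go right. Place as right child of Y.

Q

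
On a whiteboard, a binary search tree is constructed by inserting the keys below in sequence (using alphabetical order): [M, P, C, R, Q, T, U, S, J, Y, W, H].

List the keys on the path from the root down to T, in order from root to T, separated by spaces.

M P R T

Insert M: tree is empty, so M becomes the root.
Insert P: P > M → go right. Place as right child of M.
Insert C: C < M → go left. Place as left child of M.
Insert R: R > M → go right; R > P → go right. Place as right child of P.
Insert Q: Q > M → go right; Q > P → go right; Q < R → go left. Place as left child of R.
Insert T: T > M → go right; T > P → go right; T > R → go right. Place as right child of R.
Insert U: U > M → go right; U > P → go right; U > R → go right; U > T → go right. Place as right child of T.
Insert S: S > M → go right; S > P → go right; S > R → go right; S < T → go left. Place as left child of T.
Insert J: J < M → go left; J > C → go right. Place as right child of C.
Insert Y: Y > M → go right; Y > P → go right; Y > R → go right; Y > T → go right; Y > U → go right. Place as right child of U.
Insert W: W > M → go right; W > P → go right; W > R → go right; W > T → go right; W > U → go right; W < Y → go left. Place as left child of Y.
Insert H: H < M → go left; H > C → go right; H < J → go left. Place as left child of J.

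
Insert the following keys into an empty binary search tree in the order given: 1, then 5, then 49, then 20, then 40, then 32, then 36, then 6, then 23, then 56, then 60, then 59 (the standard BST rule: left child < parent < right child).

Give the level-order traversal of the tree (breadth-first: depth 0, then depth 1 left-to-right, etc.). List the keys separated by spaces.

1 5 49 20 56 6 40 60 32 59 23 36

1: root
5: right child of 1 (depth 1)
49: right child of 5 (depth 2)
20: left child of 49 (depth 3)
40: right child of 20 (depth 4)
32: left child of 40 (depth 5)
36: right child of 32 (depth 6)
6: left child of 20 (depth 4)
23: left child of 32 (depth 6)
56: right child of 49 (depth 3)
60: right child of 56 (depth 4)
59: left child of 60 (depth 5)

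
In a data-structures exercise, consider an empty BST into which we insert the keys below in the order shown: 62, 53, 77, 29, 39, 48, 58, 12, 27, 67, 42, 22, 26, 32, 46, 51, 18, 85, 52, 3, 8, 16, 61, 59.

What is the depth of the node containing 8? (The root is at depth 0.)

Insert 62: tree is empty, so 62 becomes the root.
Insert 53: 53 < 62 → go left. Place as left child of 62.
Insert 77: 77 > 62 → go right. Place as right child of 62.
Insert 29: 29 < 62 → go left; 29 < 53 → go left. Place as left child of 53.
Insert 39: 39 < 62 → go left; 39 < 53 → go left; 39 > 29 → go right. Place as right child of 29.
Insert 48: 48 < 62 → go left; 48 < 53 → go left; 48 > 29 → go right; 48 > 39 → go right. Place as right child of 39.
Insert 58: 58 < 62 → go left; 58 > 53 → go right. Place as right child of 53.
Insert 12: 12 < 62 → go left; 12 < 53 → go left; 12 < 29 → go left. Place as left child of 29.
Insert 27: 27 < 62 → go left; 27 < 53 → go left; 27 < 29 → go left; 27 > 12 → go right. Place as right child of 12.
Insert 67: 67 > 62 → go right; 67 < 77 → go left. Place as left child of 77.
Insert 42: 42 < 62 → go left; 42 < 53 → go left; 42 > 29 → go right; 42 > 39 → go right; 42 < 48 → go left. Place as left child of 48.
Insert 22: 22 < 62 → go left; 22 < 53 → go left; 22 < 29 → go left; 22 > 12 → go right; 22 < 27 → go left. Place as left child of 27.
Insert 26: 26 < 62 → go left; 26 < 53 → go left; 26 < 29 → go left; 26 > 12 → go right; 26 < 27 → go left; 26 > 22 → go right. Place as right child of 22.
Insert 32: 32 < 62 → go left; 32 < 53 → go left; 32 > 29 → go right; 32 < 39 → go left. Place as left child of 39.
Insert 46: 46 < 62 → go left; 46 < 53 → go left; 46 > 29 → go right; 46 > 39 → go right; 46 < 48 → go left; 46 > 42 → go right. Place as right child of 42.
Insert 51: 51 < 62 → go left; 51 < 53 → go left; 51 > 29 → go right; 51 > 39 → go right; 51 > 48 → go right. Place as right child of 48.
Insert 18: 18 < 62 → go left; 18 < 53 → go left; 18 < 29 → go left; 18 > 12 → go right; 18 < 27 → go left; 18 < 22 → go left. Place as left child of 22.
Insert 85: 85 > 62 → go right; 85 > 77 → go right. Place as right child of 77.
Insert 52: 52 < 62 → go left; 52 < 53 → go left; 52 > 29 → go right; 52 > 39 → go right; 52 > 48 → go right; 52 > 51 → go right. Place as right child of 51.
Insert 3: 3 < 62 → go left; 3 < 53 → go left; 3 < 29 → go left; 3 < 12 → go left. Place as left child of 12.
Insert 8: 8 < 62 → go left; 8 < 53 → go left; 8 < 29 → go left; 8 < 12 → go left; 8 > 3 → go right. Place as right child of 3.
Insert 16: 16 < 62 → go left; 16 < 53 → go left; 16 < 29 → go left; 16 > 12 → go right; 16 < 27 → go left; 16 < 22 → go left; 16 < 18 → go left. Place as left child of 18.
Insert 61: 61 < 62 → go left; 61 > 53 → go right; 61 > 58 → go right. Place as right child of 58.
Insert 59: 59 < 62 → go left; 59 > 53 → go right; 59 > 58 → go right; 59 < 61 → go left. Place as left child of 61.

Path to 8: 62 → 53 → 29 → 12 → 3 → 8, which is 5 edges.

5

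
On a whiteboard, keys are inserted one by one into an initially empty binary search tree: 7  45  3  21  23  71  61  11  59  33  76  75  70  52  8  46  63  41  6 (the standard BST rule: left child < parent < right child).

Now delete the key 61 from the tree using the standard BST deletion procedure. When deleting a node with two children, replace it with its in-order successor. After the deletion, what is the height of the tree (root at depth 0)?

7: root
45: right child of 7 (depth 1)
3: left child of 7 (depth 1)
21: left child of 45 (depth 2)
23: right child of 21 (depth 3)
71: right child of 45 (depth 2)
61: left child of 71 (depth 3)
11: left child of 21 (depth 3)
59: left child of 61 (depth 4)
33: right child of 23 (depth 4)
76: right child of 71 (depth 3)
75: left child of 76 (depth 4)
70: right child of 61 (depth 4)
52: left child of 59 (depth 5)
8: left child of 11 (depth 4)
46: left child of 52 (depth 6)
63: left child of 70 (depth 5)
41: right child of 33 (depth 5)
6: right child of 3 (depth 2)

Delete 61 (two children — replace with in-order successor).
After deletion, deepest node is 46 at depth 6.

6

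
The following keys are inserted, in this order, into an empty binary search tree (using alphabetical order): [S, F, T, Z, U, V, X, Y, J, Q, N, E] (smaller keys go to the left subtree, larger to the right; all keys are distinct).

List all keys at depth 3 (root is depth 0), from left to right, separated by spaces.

Q U

Insert S: tree is empty, so S becomes the root.
Insert F: F < S → go left. Place as left child of S.
Insert T: T > S → go right. Place as right child of S.
Insert Z: Z > S → go right; Z > T → go right. Place as right child of T.
Insert U: U > S → go right; U > T → go right; U < Z → go left. Place as left child of Z.
Insert V: V > S → go right; V > T → go right; V < Z → go left; V > U → go right. Place as right child of U.
Insert X: X > S → go right; X > T → go right; X < Z → go left; X > U → go right; X > V → go right. Place as right child of V.
Insert Y: Y > S → go right; Y > T → go right; Y < Z → go left; Y > U → go right; Y > V → go right; Y > X → go right. Place as right child of X.
Insert J: J < S → go left; J > F → go right. Place as right child of F.
Insert Q: Q < S → go left; Q > F → go right; Q > J → go right. Place as right child of J.
Insert N: N < S → go left; N > F → go right; N > J → go right; N < Q → go left. Place as left child of Q.
Insert E: E < S → go left; E < F → go left. Place as left child of F.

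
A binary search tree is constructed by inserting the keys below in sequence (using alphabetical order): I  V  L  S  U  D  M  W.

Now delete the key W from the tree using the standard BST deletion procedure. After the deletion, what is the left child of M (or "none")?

Resulting structure (node: left, right):
  I: L=D, R=V
  V: L=L, R=W
  L: L=–, R=S
  S: L=M, R=U
  U: L=–, R=–
  D: L=–, R=–
  M: L=–, R=–
  W: L=–, R=–

Delete W (at most one child — splice it out).
After deletion, M's left child: none.

none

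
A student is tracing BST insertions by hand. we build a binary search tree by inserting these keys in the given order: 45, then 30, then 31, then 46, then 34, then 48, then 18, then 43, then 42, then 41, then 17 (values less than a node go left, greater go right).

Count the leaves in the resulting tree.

3

Insert 45: tree is empty, so 45 becomes the root.
Insert 30: 30 < 45 → go left. Place as left child of 45.
Insert 31: 31 < 45 → go left; 31 > 30 → go right. Place as right child of 30.
Insert 46: 46 > 45 → go right. Place as right child of 45.
Insert 34: 34 < 45 → go left; 34 > 30 → go right; 34 > 31 → go right. Place as right child of 31.
Insert 48: 48 > 45 → go right; 48 > 46 → go right. Place as right child of 46.
Insert 18: 18 < 45 → go left; 18 < 30 → go left. Place as left child of 30.
Insert 43: 43 < 45 → go left; 43 > 30 → go right; 43 > 31 → go right; 43 > 34 → go right. Place as right child of 34.
Insert 42: 42 < 45 → go left; 42 > 30 → go right; 42 > 31 → go right; 42 > 34 → go right; 42 < 43 → go left. Place as left child of 43.
Insert 41: 41 < 45 → go left; 41 > 30 → go right; 41 > 31 → go right; 41 > 34 → go right; 41 < 43 → go left; 41 < 42 → go left. Place as left child of 42.
Insert 17: 17 < 45 → go left; 17 < 30 → go left; 17 < 18 → go left. Place as left child of 18.

Leaves: 17, 41, 48 — 3 in total.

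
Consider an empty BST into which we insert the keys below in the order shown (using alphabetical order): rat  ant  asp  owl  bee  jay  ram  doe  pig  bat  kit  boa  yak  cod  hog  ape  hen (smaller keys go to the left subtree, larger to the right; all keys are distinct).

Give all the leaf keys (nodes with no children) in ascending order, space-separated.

Insert rat: tree is empty, so rat becomes the root.
Insert ant: ant < rat → go left. Place as left child of rat.
Insert asp: asp < rat → go left; asp > ant → go right. Place as right child of ant.
Insert owl: owl < rat → go left; owl > ant → go right; owl > asp → go right. Place as right child of asp.
Insert bee: bee < rat → go left; bee > ant → go right; bee > asp → go right; bee < owl → go left. Place as left child of owl.
Insert jay: jay < rat → go left; jay > ant → go right; jay > asp → go right; jay < owl → go left; jay > bee → go right. Place as right child of bee.
Insert ram: ram < rat → go left; ram > ant → go right; ram > asp → go right; ram > owl → go right. Place as right child of owl.
Insert doe: doe < rat → go left; doe > ant → go right; doe > asp → go right; doe < owl → go left; doe > bee → go right; doe < jay → go left. Place as left child of jay.
Insert pig: pig < rat → go left; pig > ant → go right; pig > asp → go right; pig > owl → go right; pig < ram → go left. Place as left child of ram.
Insert bat: bat < rat → go left; bat > ant → go right; bat > asp → go right; bat < owl → go left; bat < bee → go left. Place as left child of bee.
Insert kit: kit < rat → go left; kit > ant → go right; kit > asp → go right; kit < owl → go left; kit > bee → go right; kit > jay → go right. Place as right child of jay.
Insert boa: boa < rat → go left; boa > ant → go right; boa > asp → go right; boa < owl → go left; boa > bee → go right; boa < jay → go left; boa < doe → go left. Place as left child of doe.
Insert yak: yak > rat → go right. Place as right child of rat.
Insert cod: cod < rat → go left; cod > ant → go right; cod > asp → go right; cod < owl → go left; cod > bee → go right; cod < jay → go left; cod < doe → go left; cod > boa → go right. Place as right child of boa.
Insert hog: hog < rat → go left; hog > ant → go right; hog > asp → go right; hog < owl → go left; hog > bee → go right; hog < jay → go left; hog > doe → go right. Place as right child of doe.
Insert ape: ape < rat → go left; ape > ant → go right; ape < asp → go left. Place as left child of asp.
Insert hen: hen < rat → go left; hen > ant → go right; hen > asp → go right; hen < owl → go left; hen > bee → go right; hen < jay → go left; hen > doe → go right; hen < hog → go left. Place as left child of hog.

ape bat cod hen kit pig yak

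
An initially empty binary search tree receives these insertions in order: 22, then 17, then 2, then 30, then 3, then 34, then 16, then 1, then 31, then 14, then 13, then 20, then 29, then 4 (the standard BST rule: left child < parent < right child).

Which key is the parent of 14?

16

22: root
17: left child of 22 (depth 1)
2: left child of 17 (depth 2)
30: right child of 22 (depth 1)
3: right child of 2 (depth 3)
34: right child of 30 (depth 2)
16: right child of 3 (depth 4)
1: left child of 2 (depth 3)
31: left child of 34 (depth 3)
14: left child of 16 (depth 5)
13: left child of 14 (depth 6)
20: right child of 17 (depth 2)
29: left child of 30 (depth 2)
4: left child of 13 (depth 7)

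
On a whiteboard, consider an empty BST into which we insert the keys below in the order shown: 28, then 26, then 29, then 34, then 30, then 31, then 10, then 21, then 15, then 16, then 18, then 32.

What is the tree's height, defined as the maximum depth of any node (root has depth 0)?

6

Insert 28: tree is empty, so 28 becomes the root.
Insert 26: 26 < 28 → go left. Place as left child of 28.
Insert 29: 29 > 28 → go right. Place as right child of 28.
Insert 34: 34 > 28 → go right; 34 > 29 → go right. Place as right child of 29.
Insert 30: 30 > 28 → go right; 30 > 29 → go right; 30 < 34 → go left. Place as left child of 34.
Insert 31: 31 > 28 → go right; 31 > 29 → go right; 31 < 34 → go left; 31 > 30 → go right. Place as right child of 30.
Insert 10: 10 < 28 → go left; 10 < 26 → go left. Place as left child of 26.
Insert 21: 21 < 28 → go left; 21 < 26 → go left; 21 > 10 → go right. Place as right child of 10.
Insert 15: 15 < 28 → go left; 15 < 26 → go left; 15 > 10 → go right; 15 < 21 → go left. Place as left child of 21.
Insert 16: 16 < 28 → go left; 16 < 26 → go left; 16 > 10 → go right; 16 < 21 → go left; 16 > 15 → go right. Place as right child of 15.
Insert 18: 18 < 28 → go left; 18 < 26 → go left; 18 > 10 → go right; 18 < 21 → go left; 18 > 15 → go right; 18 > 16 → go right. Place as right child of 16.
Insert 32: 32 > 28 → go right; 32 > 29 → go right; 32 < 34 → go left; 32 > 30 → go right; 32 > 31 → go right. Place as right child of 31.

The deepest node is 18 at depth 6.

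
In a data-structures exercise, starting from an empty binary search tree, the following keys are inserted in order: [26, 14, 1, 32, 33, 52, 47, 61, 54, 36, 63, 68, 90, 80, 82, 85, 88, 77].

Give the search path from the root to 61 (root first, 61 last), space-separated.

26 32 33 52 61

Insert 26: tree is empty, so 26 becomes the root.
Insert 14: 14 < 26 → go left. Place as left child of 26.
Insert 1: 1 < 26 → go left; 1 < 14 → go left. Place as left child of 14.
Insert 32: 32 > 26 → go right. Place as right child of 26.
Insert 33: 33 > 26 → go right; 33 > 32 → go right. Place as right child of 32.
Insert 52: 52 > 26 → go right; 52 > 32 → go right; 52 > 33 → go right. Place as right child of 33.
Insert 47: 47 > 26 → go right; 47 > 32 → go right; 47 > 33 → go right; 47 < 52 → go left. Place as left child of 52.
Insert 61: 61 > 26 → go right; 61 > 32 → go right; 61 > 33 → go right; 61 > 52 → go right. Place as right child of 52.
Insert 54: 54 > 26 → go right; 54 > 32 → go right; 54 > 33 → go right; 54 > 52 → go right; 54 < 61 → go left. Place as left child of 61.
Insert 36: 36 > 26 → go right; 36 > 32 → go right; 36 > 33 → go right; 36 < 52 → go left; 36 < 47 → go left. Place as left child of 47.
Insert 63: 63 > 26 → go right; 63 > 32 → go right; 63 > 33 → go right; 63 > 52 → go right; 63 > 61 → go right. Place as right child of 61.
Insert 68: 68 > 26 → go right; 68 > 32 → go right; 68 > 33 → go right; 68 > 52 → go right; 68 > 61 → go right; 68 > 63 → go right. Place as right child of 63.
Insert 90: 90 > 26 → go right; 90 > 32 → go right; 90 > 33 → go right; 90 > 52 → go right; 90 > 61 → go right; 90 > 63 → go right; 90 > 68 → go right. Place as right child of 68.
Insert 80: 80 > 26 → go right; 80 > 32 → go right; 80 > 33 → go right; 80 > 52 → go right; 80 > 61 → go right; 80 > 63 → go right; 80 > 68 → go right; 80 < 90 → go left. Place as left child of 90.
Insert 82: 82 > 26 → go right; 82 > 32 → go right; 82 > 33 → go right; 82 > 52 → go right; 82 > 61 → go right; 82 > 63 → go right; 82 > 68 → go right; 82 < 90 → go left; 82 > 80 → go right. Place as right child of 80.
Insert 85: 85 > 26 → go right; 85 > 32 → go right; 85 > 33 → go right; 85 > 52 → go right; 85 > 61 → go right; 85 > 63 → go right; 85 > 68 → go right; 85 < 90 → go left; 85 > 80 → go right; 85 > 82 → go right. Place as right child of 82.
Insert 88: 88 > 26 → go right; 88 > 32 → go right; 88 > 33 → go right; 88 > 52 → go right; 88 > 61 → go right; 88 > 63 → go right; 88 > 68 → go right; 88 < 90 → go left; 88 > 80 → go right; 88 > 82 → go right; 88 > 85 → go right. Place as right child of 85.
Insert 77: 77 > 26 → go right; 77 > 32 → go right; 77 > 33 → go right; 77 > 52 → go right; 77 > 61 → go right; 77 > 63 → go right; 77 > 68 → go right; 77 < 90 → go left; 77 < 80 → go left. Place as left child of 80.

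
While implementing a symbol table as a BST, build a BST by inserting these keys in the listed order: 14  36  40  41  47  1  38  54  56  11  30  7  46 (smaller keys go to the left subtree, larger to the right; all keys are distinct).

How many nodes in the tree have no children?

Insert 14: tree is empty, so 14 becomes the root.
Insert 36: 36 > 14 → go right. Place as right child of 14.
Insert 40: 40 > 14 → go right; 40 > 36 → go right. Place as right child of 36.
Insert 41: 41 > 14 → go right; 41 > 36 → go right; 41 > 40 → go right. Place as right child of 40.
Insert 47: 47 > 14 → go right; 47 > 36 → go right; 47 > 40 → go right; 47 > 41 → go right. Place as right child of 41.
Insert 1: 1 < 14 → go left. Place as left child of 14.
Insert 38: 38 > 14 → go right; 38 > 36 → go right; 38 < 40 → go left. Place as left child of 40.
Insert 54: 54 > 14 → go right; 54 > 36 → go right; 54 > 40 → go right; 54 > 41 → go right; 54 > 47 → go right. Place as right child of 47.
Insert 56: 56 > 14 → go right; 56 > 36 → go right; 56 > 40 → go right; 56 > 41 → go right; 56 > 47 → go right; 56 > 54 → go right. Place as right child of 54.
Insert 11: 11 < 14 → go left; 11 > 1 → go right. Place as right child of 1.
Insert 30: 30 > 14 → go right; 30 < 36 → go left. Place as left child of 36.
Insert 7: 7 < 14 → go left; 7 > 1 → go right; 7 < 11 → go left. Place as left child of 11.
Insert 46: 46 > 14 → go right; 46 > 36 → go right; 46 > 40 → go right; 46 > 41 → go right; 46 < 47 → go left. Place as left child of 47.

Leaves: 7, 30, 38, 46, 56 — 5 in total.

5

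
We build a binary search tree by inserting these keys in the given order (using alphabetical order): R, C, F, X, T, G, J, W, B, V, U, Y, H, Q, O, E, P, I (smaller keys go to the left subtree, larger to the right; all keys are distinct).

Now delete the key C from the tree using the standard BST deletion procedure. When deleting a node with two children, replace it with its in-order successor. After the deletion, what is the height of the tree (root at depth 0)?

R: root
C: left child of R (depth 1)
F: right child of C (depth 2)
X: right child of R (depth 1)
T: left child of X (depth 2)
G: right child of F (depth 3)
J: right child of G (depth 4)
W: right child of T (depth 3)
B: left child of C (depth 2)
V: left child of W (depth 4)
U: left child of V (depth 5)
Y: right child of X (depth 2)
H: left child of J (depth 5)
Q: right child of J (depth 5)
O: left child of Q (depth 6)
E: left child of F (depth 3)
P: right child of O (depth 7)
I: right child of H (depth 6)

Delete C (two children — replace with in-order successor).
After deletion, deepest node is P at depth 7.

7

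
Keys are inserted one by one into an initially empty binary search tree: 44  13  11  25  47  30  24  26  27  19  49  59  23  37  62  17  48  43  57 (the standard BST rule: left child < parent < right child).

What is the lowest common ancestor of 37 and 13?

Insert 44: tree is empty, so 44 becomes the root.
Insert 13: 13 < 44 → go left. Place as left child of 44.
Insert 11: 11 < 44 → go left; 11 < 13 → go left. Place as left child of 13.
Insert 25: 25 < 44 → go left; 25 > 13 → go right. Place as right child of 13.
Insert 47: 47 > 44 → go right. Place as right child of 44.
Insert 30: 30 < 44 → go left; 30 > 13 → go right; 30 > 25 → go right. Place as right child of 25.
Insert 24: 24 < 44 → go left; 24 > 13 → go right; 24 < 25 → go left. Place as left child of 25.
Insert 26: 26 < 44 → go left; 26 > 13 → go right; 26 > 25 → go right; 26 < 30 → go left. Place as left child of 30.
Insert 27: 27 < 44 → go left; 27 > 13 → go right; 27 > 25 → go right; 27 < 30 → go left; 27 > 26 → go right. Place as right child of 26.
Insert 19: 19 < 44 → go left; 19 > 13 → go right; 19 < 25 → go left; 19 < 24 → go left. Place as left child of 24.
Insert 49: 49 > 44 → go right; 49 > 47 → go right. Place as right child of 47.
Insert 59: 59 > 44 → go right; 59 > 47 → go right; 59 > 49 → go right. Place as right child of 49.
Insert 23: 23 < 44 → go left; 23 > 13 → go right; 23 < 25 → go left; 23 < 24 → go left; 23 > 19 → go right. Place as right child of 19.
Insert 37: 37 < 44 → go left; 37 > 13 → go right; 37 > 25 → go right; 37 > 30 → go right. Place as right child of 30.
Insert 62: 62 > 44 → go right; 62 > 47 → go right; 62 > 49 → go right; 62 > 59 → go right. Place as right child of 59.
Insert 17: 17 < 44 → go left; 17 > 13 → go right; 17 < 25 → go left; 17 < 24 → go left; 17 < 19 → go left. Place as left child of 19.
Insert 48: 48 > 44 → go right; 48 > 47 → go right; 48 < 49 → go left. Place as left child of 49.
Insert 43: 43 < 44 → go left; 43 > 13 → go right; 43 > 25 → go right; 43 > 30 → go right; 43 > 37 → go right. Place as right child of 37.
Insert 57: 57 > 44 → go right; 57 > 47 → go right; 57 > 49 → go right; 57 < 59 → go left. Place as left child of 59.

Path to 37: 44 → 13 → 25 → 30 → 37
Path to 13: 44 → 13
13 lies on both paths and is an ancestor of the other node.

13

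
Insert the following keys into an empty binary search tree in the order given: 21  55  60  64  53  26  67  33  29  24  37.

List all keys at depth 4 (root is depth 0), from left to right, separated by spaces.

24 33 67

Insert 21: tree is empty, so 21 becomes the root.
Insert 55: 55 > 21 → go right. Place as right child of 21.
Insert 60: 60 > 21 → go right; 60 > 55 → go right. Place as right child of 55.
Insert 64: 64 > 21 → go right; 64 > 55 → go right; 64 > 60 → go right. Place as right child of 60.
Insert 53: 53 > 21 → go right; 53 < 55 → go left. Place as left child of 55.
Insert 26: 26 > 21 → go right; 26 < 55 → go left; 26 < 53 → go left. Place as left child of 53.
Insert 67: 67 > 21 → go right; 67 > 55 → go right; 67 > 60 → go right; 67 > 64 → go right. Place as right child of 64.
Insert 33: 33 > 21 → go right; 33 < 55 → go left; 33 < 53 → go left; 33 > 26 → go right. Place as right child of 26.
Insert 29: 29 > 21 → go right; 29 < 55 → go left; 29 < 53 → go left; 29 > 26 → go right; 29 < 33 → go left. Place as left child of 33.
Insert 24: 24 > 21 → go right; 24 < 55 → go left; 24 < 53 → go left; 24 < 26 → go left. Place as left child of 26.
Insert 37: 37 > 21 → go right; 37 < 55 → go left; 37 < 53 → go left; 37 > 26 → go right; 37 > 33 → go right. Place as right child of 33.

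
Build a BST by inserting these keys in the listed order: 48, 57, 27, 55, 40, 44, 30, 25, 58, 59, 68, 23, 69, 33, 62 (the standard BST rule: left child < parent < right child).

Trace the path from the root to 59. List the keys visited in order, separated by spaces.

Resulting structure (node: left, right):
  48: L=27, R=57
  57: L=55, R=58
  27: L=25, R=40
  55: L=–, R=–
  40: L=30, R=44
  44: L=–, R=–
  30: L=–, R=33
  25: L=23, R=–
  58: L=–, R=59
  59: L=–, R=68
  68: L=62, R=69
  23: L=–, R=–
  69: L=–, R=–
  33: L=–, R=–
  62: L=–, R=–

48 57 58 59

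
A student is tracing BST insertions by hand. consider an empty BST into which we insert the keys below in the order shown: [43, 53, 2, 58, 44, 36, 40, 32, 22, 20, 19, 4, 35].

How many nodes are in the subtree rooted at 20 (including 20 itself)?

3

43: root
53: right child of 43 (depth 1)
2: left child of 43 (depth 1)
58: right child of 53 (depth 2)
44: left child of 53 (depth 2)
36: right child of 2 (depth 2)
40: right child of 36 (depth 3)
32: left child of 36 (depth 3)
22: left child of 32 (depth 4)
20: left child of 22 (depth 5)
19: left child of 20 (depth 6)
4: left child of 19 (depth 7)
35: right child of 32 (depth 4)

Subtree rooted at 20 contains: 20, 19, 4 — 3 nodes.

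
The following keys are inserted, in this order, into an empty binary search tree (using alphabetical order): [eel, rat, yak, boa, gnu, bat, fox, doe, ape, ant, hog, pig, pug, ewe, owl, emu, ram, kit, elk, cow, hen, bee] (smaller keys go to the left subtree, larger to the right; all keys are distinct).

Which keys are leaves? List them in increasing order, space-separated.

ant bee cow elk hen kit ram yak

Resulting structure (node: left, right):
  eel: L=boa, R=rat
  rat: L=gnu, R=yak
  yak: L=–, R=–
  boa: L=bat, R=doe
  gnu: L=fox, R=hog
  bat: L=ape, R=bee
  fox: L=ewe, R=–
  doe: L=cow, R=–
  ape: L=ant, R=–
  ant: L=–, R=–
  hog: L=hen, R=pig
  pig: L=owl, R=pug
  pug: L=–, R=ram
  ewe: L=emu, R=–
  owl: L=kit, R=–
  emu: L=elk, R=–
  ram: L=–, R=–
  kit: L=–, R=–
  elk: L=–, R=–
  cow: L=–, R=–
  hen: L=–, R=–
  bee: L=–, R=–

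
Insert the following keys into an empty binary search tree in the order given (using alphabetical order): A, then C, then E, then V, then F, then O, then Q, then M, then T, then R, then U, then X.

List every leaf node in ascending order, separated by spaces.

M R U X

A: root
C: right child of A (depth 1)
E: right child of C (depth 2)
V: right child of E (depth 3)
F: left child of V (depth 4)
O: right child of F (depth 5)
Q: right child of O (depth 6)
M: left child of O (depth 6)
T: right child of Q (depth 7)
R: left child of T (depth 8)
U: right child of T (depth 8)
X: right child of V (depth 4)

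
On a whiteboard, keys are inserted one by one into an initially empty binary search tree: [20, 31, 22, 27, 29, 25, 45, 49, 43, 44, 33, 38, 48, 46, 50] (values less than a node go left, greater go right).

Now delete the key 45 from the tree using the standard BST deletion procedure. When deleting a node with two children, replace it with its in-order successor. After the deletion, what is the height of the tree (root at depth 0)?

5

Insert 20: tree is empty, so 20 becomes the root.
Insert 31: 31 > 20 → go right. Place as right child of 20.
Insert 22: 22 > 20 → go right; 22 < 31 → go left. Place as left child of 31.
Insert 27: 27 > 20 → go right; 27 < 31 → go left; 27 > 22 → go right. Place as right child of 22.
Insert 29: 29 > 20 → go right; 29 < 31 → go left; 29 > 22 → go right; 29 > 27 → go right. Place as right child of 27.
Insert 25: 25 > 20 → go right; 25 < 31 → go left; 25 > 22 → go right; 25 < 27 → go left. Place as left child of 27.
Insert 45: 45 > 20 → go right; 45 > 31 → go right. Place as right child of 31.
Insert 49: 49 > 20 → go right; 49 > 31 → go right; 49 > 45 → go right. Place as right child of 45.
Insert 43: 43 > 20 → go right; 43 > 31 → go right; 43 < 45 → go left. Place as left child of 45.
Insert 44: 44 > 20 → go right; 44 > 31 → go right; 44 < 45 → go left; 44 > 43 → go right. Place as right child of 43.
Insert 33: 33 > 20 → go right; 33 > 31 → go right; 33 < 45 → go left; 33 < 43 → go left. Place as left child of 43.
Insert 38: 38 > 20 → go right; 38 > 31 → go right; 38 < 45 → go left; 38 < 43 → go left; 38 > 33 → go right. Place as right child of 33.
Insert 48: 48 > 20 → go right; 48 > 31 → go right; 48 > 45 → go right; 48 < 49 → go left. Place as left child of 49.
Insert 46: 46 > 20 → go right; 46 > 31 → go right; 46 > 45 → go right; 46 < 49 → go left; 46 < 48 → go left. Place as left child of 48.
Insert 50: 50 > 20 → go right; 50 > 31 → go right; 50 > 45 → go right; 50 > 49 → go right. Place as right child of 49.

Delete 45 (two children — replace with in-order successor).
After deletion, deepest node is 38 at depth 5.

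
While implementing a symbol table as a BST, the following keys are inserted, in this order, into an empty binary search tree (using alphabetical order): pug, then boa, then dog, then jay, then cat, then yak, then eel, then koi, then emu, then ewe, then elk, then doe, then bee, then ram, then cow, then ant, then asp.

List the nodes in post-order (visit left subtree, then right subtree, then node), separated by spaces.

pug: root
boa: left child of pug (depth 1)
dog: right child of boa (depth 2)
jay: right child of dog (depth 3)
cat: left child of dog (depth 3)
yak: right child of pug (depth 1)
eel: left child of jay (depth 4)
koi: right child of jay (depth 4)
emu: right child of eel (depth 5)
ewe: right child of emu (depth 6)
elk: left child of emu (depth 6)
doe: right child of cat (depth 4)
bee: left child of boa (depth 2)
ram: left child of yak (depth 2)
cow: left child of doe (depth 5)
ant: left child of bee (depth 3)
asp: right child of ant (depth 4)

asp ant bee cow doe cat elk ewe emu eel koi jay dog boa ram yak pug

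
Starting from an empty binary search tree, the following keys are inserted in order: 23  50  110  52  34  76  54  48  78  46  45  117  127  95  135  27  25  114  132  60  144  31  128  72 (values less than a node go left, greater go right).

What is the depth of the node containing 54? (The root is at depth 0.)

5

23: root
50: right child of 23 (depth 1)
110: right child of 50 (depth 2)
52: left child of 110 (depth 3)
34: left child of 50 (depth 2)
76: right child of 52 (depth 4)
54: left child of 76 (depth 5)
48: right child of 34 (depth 3)
78: right child of 76 (depth 5)
46: left child of 48 (depth 4)
45: left child of 46 (depth 5)
117: right child of 110 (depth 3)
127: right child of 117 (depth 4)
95: right child of 78 (depth 6)
135: right child of 127 (depth 5)
27: left child of 34 (depth 3)
25: left child of 27 (depth 4)
114: left child of 117 (depth 4)
132: left child of 135 (depth 6)
60: right child of 54 (depth 6)
144: right child of 135 (depth 6)
31: right child of 27 (depth 4)
128: left child of 132 (depth 7)
72: right child of 60 (depth 7)

Path to 54: 23 → 50 → 110 → 52 → 76 → 54, which is 5 edges.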